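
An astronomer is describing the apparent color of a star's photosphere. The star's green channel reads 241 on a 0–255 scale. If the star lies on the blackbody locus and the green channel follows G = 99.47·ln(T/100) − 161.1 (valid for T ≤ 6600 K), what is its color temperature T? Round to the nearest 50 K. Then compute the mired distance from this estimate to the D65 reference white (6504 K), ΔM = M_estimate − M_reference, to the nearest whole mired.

ln t = (241 + 161.1) / 99.47 = 4.0424.
t = e^4.0424 = 56.964.
T = 100·t = 5696 K → 5700 K to the nearest 50 K.
M_estimate = 10⁶/5700 = 175.44; M_reference = 10⁶/6504 = 153.75.
ΔM = 175.44 − 153.75 = 21.69 → +22 mireds.

+22 mireds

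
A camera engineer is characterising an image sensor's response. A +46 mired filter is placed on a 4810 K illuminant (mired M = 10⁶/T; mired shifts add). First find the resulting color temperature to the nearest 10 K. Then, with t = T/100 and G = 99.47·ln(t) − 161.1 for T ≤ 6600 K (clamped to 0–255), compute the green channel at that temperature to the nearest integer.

204

M_in = 10⁶/4810 = 207.90; M_out = 207.90 + (+46) = 253.90.
T_out = 10⁶/253.90 = 3938.6 K → 3940 K; t = 39.4.
G = 99.47·ln 39.4 − 161.1 = 99.47·3.6738 − 161.1 = 204.329.
Rounded: 204.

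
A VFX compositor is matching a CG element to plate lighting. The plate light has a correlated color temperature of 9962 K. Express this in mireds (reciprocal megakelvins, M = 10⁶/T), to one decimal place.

M = 10⁶ / 9962 = 100.381 → 100.4 mireds.

100.4 mireds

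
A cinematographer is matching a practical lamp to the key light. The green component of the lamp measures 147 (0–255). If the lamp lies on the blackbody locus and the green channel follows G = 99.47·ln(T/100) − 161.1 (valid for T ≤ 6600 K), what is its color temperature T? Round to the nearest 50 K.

ln t = (147 + 161.1) / 99.47 = 3.0974.
t = e^3.0974 = 22.141.
T = 100·t = 2214 K → 2200 K to the nearest 50 K.

2200 K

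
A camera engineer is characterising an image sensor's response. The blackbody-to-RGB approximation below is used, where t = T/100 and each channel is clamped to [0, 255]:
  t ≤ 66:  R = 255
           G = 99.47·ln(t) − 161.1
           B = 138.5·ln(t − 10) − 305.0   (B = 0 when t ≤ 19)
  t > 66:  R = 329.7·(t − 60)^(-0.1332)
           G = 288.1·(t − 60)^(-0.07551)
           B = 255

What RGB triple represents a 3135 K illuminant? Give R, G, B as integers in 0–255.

R=255, G=182, B=119

t = 3135/100 = 31.35; the t ≤ 66 branch applies.
R = 255 by definition for t ≤ 66.
G = 99.47·ln 31.35 − 161.1 = 99.47·3.4452 − 161.1 = 181.595.
B = 138.5·ln(31.35 − 10) − 305.0 = 138.5·ln 21.35 − 305.0 = 138.5·3.0611 − 305.0 = 118.956.
Rounded: (255, 182, 119).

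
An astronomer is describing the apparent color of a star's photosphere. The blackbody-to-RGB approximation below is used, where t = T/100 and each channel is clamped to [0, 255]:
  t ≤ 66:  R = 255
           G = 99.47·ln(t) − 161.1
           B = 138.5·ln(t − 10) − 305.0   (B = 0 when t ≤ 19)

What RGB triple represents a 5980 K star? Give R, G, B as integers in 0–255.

t = 5980/100 = 59.8; the t ≤ 66 branch applies.
R = 255 by definition for t ≤ 66.
G = 99.47·ln 59.8 − 161.1 = 99.47·4.0910 − 161.1 = 245.832.
B = 138.5·ln(59.8 − 10) − 305.0 = 138.5·ln 49.8 − 305.0 = 138.5·3.9080 − 305.0 = 236.260.
Rounded: (255, 246, 236).

R=255, G=246, B=236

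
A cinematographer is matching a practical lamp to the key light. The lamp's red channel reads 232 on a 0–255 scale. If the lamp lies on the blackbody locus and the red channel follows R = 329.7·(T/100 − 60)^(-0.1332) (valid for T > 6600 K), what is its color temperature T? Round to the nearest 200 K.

(t − 60)^(-0.1332) = 232/329.7 = 0.70367.
t − 60 = 0.70367^(1/-0.1332) = 0.70367^(-7.508) = 13.992, so t = 73.992.
T = 100·t = 7399 K → 7400 K to the nearest 200 K.

7400 K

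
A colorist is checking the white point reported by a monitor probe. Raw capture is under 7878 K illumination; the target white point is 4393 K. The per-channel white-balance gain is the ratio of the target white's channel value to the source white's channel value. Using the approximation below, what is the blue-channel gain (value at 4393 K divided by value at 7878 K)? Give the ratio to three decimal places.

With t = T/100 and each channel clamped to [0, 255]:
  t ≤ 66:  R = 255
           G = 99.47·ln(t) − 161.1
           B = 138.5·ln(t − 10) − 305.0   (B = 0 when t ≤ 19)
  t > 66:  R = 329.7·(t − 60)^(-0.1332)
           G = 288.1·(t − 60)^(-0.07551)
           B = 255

0.718

At 7878 K (t = 78.78):
  B = 255 by definition for t > 66.
At 4393 K (t = 43.93):
  B = 138.5·ln(43.93 − 10) − 305.0 = 138.5·ln 33.93 − 305.0 = 138.5·3.5243 − 305.0 = 183.115.
Gain = 183.115 / 255.000 = 0.7181 → 0.718.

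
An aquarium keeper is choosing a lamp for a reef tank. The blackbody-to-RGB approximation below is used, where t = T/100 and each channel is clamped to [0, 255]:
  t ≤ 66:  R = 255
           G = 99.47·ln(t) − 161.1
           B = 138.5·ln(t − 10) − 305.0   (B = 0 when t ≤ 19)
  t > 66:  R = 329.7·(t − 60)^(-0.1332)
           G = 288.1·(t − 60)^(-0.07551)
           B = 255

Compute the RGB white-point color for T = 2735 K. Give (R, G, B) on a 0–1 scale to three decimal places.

t = 2735/100 = 27.35; the t ≤ 66 branch applies.
R = 255 by definition for t ≤ 66.
G = 99.47·ln 27.35 − 161.1 = 99.47·3.3087 − 161.1 = 168.018.
B = 138.5·ln(27.35 − 10) − 305.0 = 138.5·ln 17.35 − 305.0 = 138.5·2.8536 − 305.0 = 90.223.
Dividing each by 255: (1.0000, 0.6589, 0.3538) → (1.000, 0.659, 0.354).

(1.000, 0.659, 0.354)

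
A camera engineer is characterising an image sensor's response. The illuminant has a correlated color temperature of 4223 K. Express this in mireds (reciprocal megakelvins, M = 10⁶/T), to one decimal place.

M = 10⁶ / 4223 = 236.798 → 236.8 mireds.

236.8 mireds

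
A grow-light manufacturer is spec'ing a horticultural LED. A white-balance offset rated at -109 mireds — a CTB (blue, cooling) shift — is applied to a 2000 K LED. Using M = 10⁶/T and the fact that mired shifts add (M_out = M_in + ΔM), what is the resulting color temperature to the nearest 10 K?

2560 K

M_in = 10⁶/2000 = 500.00 mireds.
M_out = 500.00 + (-109) = 391.00 mireds.
T_out = 10⁶/391.00 = 2557.5 K → 2560 K.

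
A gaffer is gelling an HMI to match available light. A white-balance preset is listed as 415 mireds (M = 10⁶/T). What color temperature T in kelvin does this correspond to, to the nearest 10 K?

T = 10⁶ / 415 = 2409.64 K → 2410 K.

2410 K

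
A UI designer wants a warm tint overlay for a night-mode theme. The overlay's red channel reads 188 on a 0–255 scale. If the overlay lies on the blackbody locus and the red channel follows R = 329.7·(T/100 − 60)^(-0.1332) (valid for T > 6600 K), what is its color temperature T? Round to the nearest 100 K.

12800 K

(t − 60)^(-0.1332) = 188/329.7 = 0.57022.
t − 60 = 0.57022^(1/-0.1332) = 0.57022^(-7.508) = 67.848, so t = 127.848.
T = 100·t = 12785 K → 12800 K to the nearest 100 K.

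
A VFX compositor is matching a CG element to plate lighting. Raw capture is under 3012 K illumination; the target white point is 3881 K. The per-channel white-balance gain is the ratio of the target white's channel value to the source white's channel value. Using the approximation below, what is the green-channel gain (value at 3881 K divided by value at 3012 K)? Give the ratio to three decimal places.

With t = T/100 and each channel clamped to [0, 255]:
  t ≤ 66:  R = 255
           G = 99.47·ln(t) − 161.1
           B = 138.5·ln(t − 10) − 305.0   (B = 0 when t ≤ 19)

At 3012 K (t = 30.12):
  G = 99.47·ln 30.12 − 161.1 = 99.47·3.4052 − 161.1 = 177.614.
At 3881 K (t = 38.81):
  G = 99.47·ln 38.81 − 161.1 = 99.47·3.6587 − 161.1 = 202.829.
Gain = 202.829 / 177.614 = 1.1420 → 1.142.

1.142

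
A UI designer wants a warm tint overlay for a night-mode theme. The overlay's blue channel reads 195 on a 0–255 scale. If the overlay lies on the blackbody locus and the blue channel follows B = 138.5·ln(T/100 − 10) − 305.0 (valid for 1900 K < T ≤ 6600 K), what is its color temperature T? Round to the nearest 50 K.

ln(t − 10) = (195 + 305.0) / 138.5 = 3.6101.
t − 10 = e^3.6101 = 36.970, so t = 46.970.
T = 100·t = 4697 K → 4700 K to the nearest 50 K.

4700 K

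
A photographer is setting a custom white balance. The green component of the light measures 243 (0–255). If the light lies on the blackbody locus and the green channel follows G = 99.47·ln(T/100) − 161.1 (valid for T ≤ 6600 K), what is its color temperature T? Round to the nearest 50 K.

ln t = (243 + 161.1) / 99.47 = 4.0625.
t = e^4.0625 = 58.121.
T = 100·t = 5812 K → 5800 K to the nearest 50 K.

5800 K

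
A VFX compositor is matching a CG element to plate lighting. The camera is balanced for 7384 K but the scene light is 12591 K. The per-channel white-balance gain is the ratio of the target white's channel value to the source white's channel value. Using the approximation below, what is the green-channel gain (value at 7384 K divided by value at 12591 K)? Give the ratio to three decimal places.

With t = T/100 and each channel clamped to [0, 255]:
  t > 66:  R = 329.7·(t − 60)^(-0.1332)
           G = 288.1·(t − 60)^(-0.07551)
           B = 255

At 12591 K (t = 125.91):
  G = 288.1·(125.91 − 60)^(-0.07551) = 288.1·65.91^(-0.07551) = 288.1·0.72887 = 209.988.
At 7384 K (t = 73.84):
  G = 288.1·(73.84 − 60)^(-0.07551) = 288.1·13.84^(-0.07551) = 288.1·0.82004 = 236.252.
Gain = 236.252 / 209.988 = 1.1251 → 1.125.

1.125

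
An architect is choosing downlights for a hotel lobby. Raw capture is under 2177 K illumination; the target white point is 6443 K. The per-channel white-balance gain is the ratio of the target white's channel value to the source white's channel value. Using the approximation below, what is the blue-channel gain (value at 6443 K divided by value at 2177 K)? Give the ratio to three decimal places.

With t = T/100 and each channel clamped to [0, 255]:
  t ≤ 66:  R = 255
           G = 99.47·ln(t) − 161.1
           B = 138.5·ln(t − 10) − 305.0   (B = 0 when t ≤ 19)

At 2177 K (t = 21.77):
  B = 138.5·ln(21.77 − 10) − 305.0 = 138.5·ln 11.77 − 305.0 = 138.5·2.4656 − 305.0 = 36.479.
At 6443 K (t = 64.43):
  B = 138.5·ln(64.43 − 10) − 305.0 = 138.5·ln 54.43 − 305.0 = 138.5·3.9969 − 305.0 = 248.573.
Gain = 248.573 / 36.479 = 6.8141 → 6.814.

6.814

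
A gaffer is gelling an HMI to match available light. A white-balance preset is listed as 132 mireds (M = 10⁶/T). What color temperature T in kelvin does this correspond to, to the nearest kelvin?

T = 10⁶ / 132 = 7575.76 K → 7576 K.

7576 K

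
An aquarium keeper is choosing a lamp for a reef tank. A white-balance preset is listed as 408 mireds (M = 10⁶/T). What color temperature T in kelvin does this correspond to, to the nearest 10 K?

T = 10⁶ / 408 = 2450.98 K → 2450 K.

2450 K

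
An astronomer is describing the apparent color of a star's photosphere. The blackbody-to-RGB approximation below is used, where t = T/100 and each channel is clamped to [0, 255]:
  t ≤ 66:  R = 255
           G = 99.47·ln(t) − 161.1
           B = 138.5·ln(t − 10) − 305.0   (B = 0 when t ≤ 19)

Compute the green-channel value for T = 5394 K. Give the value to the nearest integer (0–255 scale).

236

t = 5394/100 = 53.94; the t ≤ 66 branch applies.
G = 99.47·ln 53.94 − 161.1 = 99.47·3.9879 − 161.1 = 235.574.
Rounded: 236.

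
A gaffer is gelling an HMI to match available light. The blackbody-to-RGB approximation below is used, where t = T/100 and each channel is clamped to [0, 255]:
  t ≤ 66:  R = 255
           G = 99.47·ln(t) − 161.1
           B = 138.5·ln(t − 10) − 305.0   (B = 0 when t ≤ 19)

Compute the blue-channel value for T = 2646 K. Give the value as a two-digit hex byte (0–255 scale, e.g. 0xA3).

0x53

t = 2646/100 = 26.46; the t ≤ 66 branch applies.
B = 138.5·ln(26.46 − 10) − 305.0 = 138.5·ln 16.46 − 305.0 = 138.5·2.8009 − 305.0 = 82.929.
Rounded: 83; in hex, 0x53.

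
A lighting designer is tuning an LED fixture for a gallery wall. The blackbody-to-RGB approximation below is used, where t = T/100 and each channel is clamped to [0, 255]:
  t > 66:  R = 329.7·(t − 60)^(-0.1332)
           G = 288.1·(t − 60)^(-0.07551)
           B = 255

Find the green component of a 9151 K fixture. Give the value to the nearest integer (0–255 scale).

t = 9151/100 = 91.51; the t > 66 branch applies.
G = 288.1·(91.51 − 60)^(-0.07551) = 288.1·31.51^(-0.07551) = 288.1·0.77064 = 222.022.
Rounded: 222.

222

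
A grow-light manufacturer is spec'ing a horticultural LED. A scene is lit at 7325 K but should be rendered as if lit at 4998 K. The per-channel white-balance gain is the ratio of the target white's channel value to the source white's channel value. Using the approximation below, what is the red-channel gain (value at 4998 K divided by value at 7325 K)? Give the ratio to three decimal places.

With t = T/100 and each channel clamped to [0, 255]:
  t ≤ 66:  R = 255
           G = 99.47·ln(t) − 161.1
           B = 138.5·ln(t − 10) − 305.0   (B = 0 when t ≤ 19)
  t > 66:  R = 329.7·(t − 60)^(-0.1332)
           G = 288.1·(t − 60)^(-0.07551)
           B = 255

1.091

At 7325 K (t = 73.25):
  R = 329.7·(73.25 − 60)^(-0.1332) = 329.7·13.25^(-0.1332) = 329.7·0.70880 = 233.690.
At 4998 K (t = 49.98):
  R = 255 by definition for t ≤ 66.
Gain = 255.000 / 233.690 = 1.0912 → 1.091.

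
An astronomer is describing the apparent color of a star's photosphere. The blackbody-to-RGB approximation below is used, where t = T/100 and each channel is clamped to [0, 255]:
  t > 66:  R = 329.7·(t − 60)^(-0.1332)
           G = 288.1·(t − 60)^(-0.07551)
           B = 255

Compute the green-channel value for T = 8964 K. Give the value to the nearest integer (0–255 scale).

t = 8964/100 = 89.64; the t > 66 branch applies.
G = 288.1·(89.64 − 60)^(-0.07551) = 288.1·29.64^(-0.07551) = 288.1·0.77421 = 223.050.
Rounded: 223.

223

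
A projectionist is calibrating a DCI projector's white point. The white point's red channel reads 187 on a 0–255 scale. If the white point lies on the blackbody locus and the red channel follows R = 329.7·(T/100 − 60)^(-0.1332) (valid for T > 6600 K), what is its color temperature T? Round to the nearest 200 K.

(t − 60)^(-0.1332) = 187/329.7 = 0.56718.
t − 60 = 0.56718^(1/-0.1332) = 0.56718^(-7.508) = 70.620, so t = 130.620.
T = 100·t = 13062 K → 13000 K to the nearest 200 K.

13000 K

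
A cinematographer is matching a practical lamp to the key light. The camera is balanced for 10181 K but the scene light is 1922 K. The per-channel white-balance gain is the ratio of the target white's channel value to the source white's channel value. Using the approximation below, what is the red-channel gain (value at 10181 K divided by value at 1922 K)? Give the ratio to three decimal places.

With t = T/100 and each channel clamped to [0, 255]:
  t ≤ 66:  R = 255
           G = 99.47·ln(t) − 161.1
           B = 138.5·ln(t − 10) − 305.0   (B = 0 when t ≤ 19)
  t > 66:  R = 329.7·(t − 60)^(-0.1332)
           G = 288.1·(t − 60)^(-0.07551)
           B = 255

At 1922 K (t = 19.22):
  R = 255 by definition for t ≤ 66.
At 10181 K (t = 101.81):
  R = 329.7·(101.81 − 60)^(-0.1332) = 329.7·41.81^(-0.1332) = 329.7·0.60820 = 200.523.
Gain = 200.523 / 255.000 = 0.7864 → 0.786.

0.786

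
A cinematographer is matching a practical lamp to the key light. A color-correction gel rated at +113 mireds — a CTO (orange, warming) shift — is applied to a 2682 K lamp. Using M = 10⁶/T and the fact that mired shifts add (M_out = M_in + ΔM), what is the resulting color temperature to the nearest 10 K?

2060 K

M_in = 10⁶/2682 = 372.86 mireds.
M_out = 372.86 + (+113) = 485.86 mireds.
T_out = 10⁶/485.86 = 2058.2 K → 2060 K.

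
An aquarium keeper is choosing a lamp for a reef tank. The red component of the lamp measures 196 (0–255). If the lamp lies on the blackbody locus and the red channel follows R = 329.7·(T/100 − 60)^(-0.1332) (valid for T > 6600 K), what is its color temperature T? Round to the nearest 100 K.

(t − 60)^(-0.1332) = 196/329.7 = 0.59448.
t − 60 = 0.59448^(1/-0.1332) = 0.59448^(-7.508) = 49.621, so t = 109.621.
T = 100·t = 10962 K → 11000 K to the nearest 100 K.

11000 K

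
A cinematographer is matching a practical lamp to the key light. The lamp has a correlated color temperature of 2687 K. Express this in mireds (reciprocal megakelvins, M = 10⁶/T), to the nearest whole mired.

372 mireds

M = 10⁶ / 2687 = 372.162 → 372 mireds.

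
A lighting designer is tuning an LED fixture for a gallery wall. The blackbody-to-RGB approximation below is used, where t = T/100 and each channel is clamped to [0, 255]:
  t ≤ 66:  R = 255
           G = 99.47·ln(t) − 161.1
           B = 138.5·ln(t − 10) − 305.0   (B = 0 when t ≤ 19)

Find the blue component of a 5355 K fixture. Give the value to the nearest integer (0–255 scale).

218

t = 5355/100 = 53.55; the t ≤ 66 branch applies.
B = 138.5·ln(53.55 − 10) − 305.0 = 138.5·ln 43.55 − 305.0 = 138.5·3.7739 − 305.0 = 217.686.
Rounded: 218.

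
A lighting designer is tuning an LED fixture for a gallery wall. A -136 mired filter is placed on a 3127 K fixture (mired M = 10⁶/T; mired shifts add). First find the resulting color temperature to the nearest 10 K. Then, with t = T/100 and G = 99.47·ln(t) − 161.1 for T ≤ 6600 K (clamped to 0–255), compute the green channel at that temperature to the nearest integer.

236

M_in = 10⁶/3127 = 319.80; M_out = 319.80 + (-136) = 183.80.
T_out = 10⁶/183.80 = 5440.8 K → 5440 K; t = 54.4.
G = 99.47·ln 54.4 − 161.1 = 99.47·3.9964 − 161.1 = 236.418.
Rounded: 236.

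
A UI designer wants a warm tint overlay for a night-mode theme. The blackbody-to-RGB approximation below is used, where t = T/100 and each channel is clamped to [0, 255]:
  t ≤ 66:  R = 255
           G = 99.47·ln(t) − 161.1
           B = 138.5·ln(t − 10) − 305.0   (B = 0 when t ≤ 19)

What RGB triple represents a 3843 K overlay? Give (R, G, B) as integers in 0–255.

(255, 202, 159)

t = 3843/100 = 38.43; the t ≤ 66 branch applies.
R = 255 by definition for t ≤ 66.
G = 99.47·ln 38.43 − 161.1 = 99.47·3.6488 − 161.1 = 201.850.
B = 138.5·ln(38.43 − 10) − 305.0 = 138.5·ln 28.43 − 305.0 = 138.5·3.3474 − 305.0 = 158.621.
Rounded: (255, 202, 159).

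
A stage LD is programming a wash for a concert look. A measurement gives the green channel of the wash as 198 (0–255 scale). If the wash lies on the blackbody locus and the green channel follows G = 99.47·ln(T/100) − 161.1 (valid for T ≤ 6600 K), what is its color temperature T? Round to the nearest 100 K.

ln t = (198 + 161.1) / 99.47 = 3.6101.
t = e^3.6101 = 36.971.
T = 100·t = 3697 K → 3700 K to the nearest 100 K.

3700 K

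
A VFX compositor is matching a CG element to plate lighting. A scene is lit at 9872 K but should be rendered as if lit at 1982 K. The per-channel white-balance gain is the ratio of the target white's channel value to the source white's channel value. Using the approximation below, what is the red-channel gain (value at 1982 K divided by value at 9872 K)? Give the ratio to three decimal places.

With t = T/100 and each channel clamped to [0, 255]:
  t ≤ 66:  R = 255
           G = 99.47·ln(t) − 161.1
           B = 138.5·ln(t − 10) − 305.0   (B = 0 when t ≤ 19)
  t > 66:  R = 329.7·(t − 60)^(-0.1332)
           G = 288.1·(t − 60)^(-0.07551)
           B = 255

At 9872 K (t = 98.72):
  R = 329.7·(98.72 − 60)^(-0.1332) = 329.7·38.72^(-0.1332) = 329.7·0.61445 = 202.584.
At 1982 K (t = 19.82):
  R = 255 by definition for t ≤ 66.
Gain = 255.000 / 202.584 = 1.2587 → 1.259.

1.259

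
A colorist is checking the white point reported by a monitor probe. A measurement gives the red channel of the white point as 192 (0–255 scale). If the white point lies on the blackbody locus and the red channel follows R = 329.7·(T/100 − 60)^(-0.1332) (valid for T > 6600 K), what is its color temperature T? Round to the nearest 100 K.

(t − 60)^(-0.1332) = 192/329.7 = 0.58235.
t − 60 = 0.58235^(1/-0.1332) = 0.58235^(-7.508) = 57.929, so t = 117.929.
T = 100·t = 11793 K → 11800 K to the nearest 100 K.

11800 K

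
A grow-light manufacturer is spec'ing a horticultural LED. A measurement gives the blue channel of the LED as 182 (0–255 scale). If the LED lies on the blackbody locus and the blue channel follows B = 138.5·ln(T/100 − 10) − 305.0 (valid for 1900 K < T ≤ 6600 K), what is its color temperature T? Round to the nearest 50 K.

4350 K

ln(t − 10) = (182 + 305.0) / 138.5 = 3.5162.
t − 10 = e^3.5162 = 33.658, so t = 43.658.
T = 100·t = 4366 K → 4350 K to the nearest 50 K.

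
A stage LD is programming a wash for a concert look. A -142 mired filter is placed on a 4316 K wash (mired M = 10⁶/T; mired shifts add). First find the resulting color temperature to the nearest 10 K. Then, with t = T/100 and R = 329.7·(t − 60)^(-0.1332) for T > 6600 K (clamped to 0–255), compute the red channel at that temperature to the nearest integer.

195

M_in = 10⁶/4316 = 231.70; M_out = 231.70 + (-142) = 89.70.
T_out = 10⁶/89.70 = 11148.8 K → 11150 K; t = 111.5.
R = 329.7·(111.5 − 60)^(-0.1332) = 329.7·51.5^(-0.1332) = 329.7·0.59154 = 195.032.
Rounded: 195.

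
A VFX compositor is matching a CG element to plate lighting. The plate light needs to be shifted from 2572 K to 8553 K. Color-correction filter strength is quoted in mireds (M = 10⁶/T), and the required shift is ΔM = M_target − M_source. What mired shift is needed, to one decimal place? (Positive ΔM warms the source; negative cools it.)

M_source = 10⁶/2572 = 388.802; M_target = 10⁶/8553 = 116.918.
ΔM = 116.918 − 388.802 = -271.884 → -271.9 mireds, a cooling shift.

-271.9 mireds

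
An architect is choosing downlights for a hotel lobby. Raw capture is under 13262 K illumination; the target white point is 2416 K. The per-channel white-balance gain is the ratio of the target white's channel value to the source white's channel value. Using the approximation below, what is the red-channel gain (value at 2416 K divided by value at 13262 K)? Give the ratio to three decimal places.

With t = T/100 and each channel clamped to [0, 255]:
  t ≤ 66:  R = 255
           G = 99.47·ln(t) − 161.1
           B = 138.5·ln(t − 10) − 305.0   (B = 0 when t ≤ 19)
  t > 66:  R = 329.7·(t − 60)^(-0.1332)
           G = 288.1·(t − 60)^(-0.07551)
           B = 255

1.369

At 13262 K (t = 132.62):
  R = 329.7·(132.62 − 60)^(-0.1332) = 329.7·72.62^(-0.1332) = 329.7·0.56508 = 186.306.
At 2416 K (t = 24.16):
  R = 255 by definition for t ≤ 66.
Gain = 255.000 / 186.306 = 1.3687 → 1.369.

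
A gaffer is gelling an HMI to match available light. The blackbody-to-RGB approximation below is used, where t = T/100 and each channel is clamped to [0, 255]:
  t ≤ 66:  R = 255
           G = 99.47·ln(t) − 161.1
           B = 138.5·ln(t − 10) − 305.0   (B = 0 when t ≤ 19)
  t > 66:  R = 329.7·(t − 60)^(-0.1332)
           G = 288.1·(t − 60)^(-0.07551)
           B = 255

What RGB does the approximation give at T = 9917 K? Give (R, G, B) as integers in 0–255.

(202, 218, 255)

t = 9917/100 = 99.17; the t > 66 branch applies.
R = 329.7·(99.17 − 60)^(-0.1332) = 329.7·39.17^(-0.1332) = 329.7·0.61351 = 202.273.
G = 288.1·(99.17 − 60)^(-0.07551) = 288.1·39.17^(-0.07551) = 288.1·0.75808 = 218.403.
B = 255 by definition for t > 66.
Rounded: (202, 218, 255).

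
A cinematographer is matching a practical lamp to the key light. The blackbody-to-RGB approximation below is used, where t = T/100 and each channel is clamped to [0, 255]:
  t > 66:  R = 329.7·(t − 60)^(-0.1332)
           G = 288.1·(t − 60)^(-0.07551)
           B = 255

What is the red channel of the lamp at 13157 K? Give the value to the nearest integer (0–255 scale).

t = 13157/100 = 131.57; the t > 66 branch applies.
R = 329.7·(131.57 − 60)^(-0.1332) = 329.7·71.57^(-0.1332) = 329.7·0.56617 = 186.668.
Rounded: 187.

187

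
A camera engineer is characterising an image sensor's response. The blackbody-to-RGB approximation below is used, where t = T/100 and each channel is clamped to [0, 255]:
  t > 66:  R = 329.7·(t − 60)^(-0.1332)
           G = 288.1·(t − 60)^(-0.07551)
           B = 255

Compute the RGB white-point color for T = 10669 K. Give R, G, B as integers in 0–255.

t = 10669/100 = 106.69; the t > 66 branch applies.
R = 329.7·(106.69 − 60)^(-0.1332) = 329.7·46.69^(-0.1332) = 329.7·0.59932 = 197.596.
G = 288.1·(106.69 − 60)^(-0.07551) = 288.1·46.69^(-0.07551) = 288.1·0.74810 = 215.526.
B = 255 by definition for t > 66.
Rounded: (198, 216, 255).

R=198, G=216, B=255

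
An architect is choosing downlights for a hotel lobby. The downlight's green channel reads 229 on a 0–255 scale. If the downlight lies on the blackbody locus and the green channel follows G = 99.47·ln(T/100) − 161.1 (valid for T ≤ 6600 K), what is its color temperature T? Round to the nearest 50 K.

5050 K

ln t = (229 + 161.1) / 99.47 = 3.9218.
t = e^3.9218 = 50.491.
T = 100·t = 5049 K → 5050 K to the nearest 50 K.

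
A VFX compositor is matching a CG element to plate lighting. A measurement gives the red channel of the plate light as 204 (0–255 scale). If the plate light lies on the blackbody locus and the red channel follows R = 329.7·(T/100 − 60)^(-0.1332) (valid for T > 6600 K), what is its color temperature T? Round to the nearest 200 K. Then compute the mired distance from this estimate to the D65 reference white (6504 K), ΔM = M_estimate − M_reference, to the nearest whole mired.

(t − 60)^(-0.1332) = 204/329.7 = 0.61874.
t − 60 = 0.61874^(1/-0.1332) = 0.61874^(-7.508) = 36.748, so t = 96.748.
T = 100·t = 9675 K → 9600 K to the nearest 200 K.
M_estimate = 10⁶/9600 = 104.17; M_reference = 10⁶/6504 = 153.75.
ΔM = 104.17 − 153.75 = -49.58 → -50 mireds.

-50 mireds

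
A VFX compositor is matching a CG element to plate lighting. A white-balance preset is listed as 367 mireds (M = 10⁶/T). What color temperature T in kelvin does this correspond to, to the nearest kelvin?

T = 10⁶ / 367 = 2724.80 K → 2725 K.

2725 K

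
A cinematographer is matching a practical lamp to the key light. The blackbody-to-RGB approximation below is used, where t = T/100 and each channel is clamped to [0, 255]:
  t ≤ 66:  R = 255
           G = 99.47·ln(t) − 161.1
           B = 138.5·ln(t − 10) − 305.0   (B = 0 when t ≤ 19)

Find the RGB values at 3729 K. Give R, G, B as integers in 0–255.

t = 3729/100 = 37.29; the t ≤ 66 branch applies.
R = 255 by definition for t ≤ 66.
G = 99.47·ln 37.29 − 161.1 = 99.47·3.6187 − 161.1 = 198.855.
B = 138.5·ln(37.29 − 10) − 305.0 = 138.5·ln 27.29 − 305.0 = 138.5·3.3065 − 305.0 = 152.953.
Rounded: (255, 199, 153).

R=255, G=199, B=153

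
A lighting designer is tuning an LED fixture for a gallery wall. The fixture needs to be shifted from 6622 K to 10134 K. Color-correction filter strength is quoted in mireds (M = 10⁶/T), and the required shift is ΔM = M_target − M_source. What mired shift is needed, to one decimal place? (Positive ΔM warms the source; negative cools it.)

-52.3 mireds

M_source = 10⁶/6622 = 151.012; M_target = 10⁶/10134 = 98.678.
ΔM = 98.678 − 151.012 = -52.334 → -52.3 mireds, a cooling shift.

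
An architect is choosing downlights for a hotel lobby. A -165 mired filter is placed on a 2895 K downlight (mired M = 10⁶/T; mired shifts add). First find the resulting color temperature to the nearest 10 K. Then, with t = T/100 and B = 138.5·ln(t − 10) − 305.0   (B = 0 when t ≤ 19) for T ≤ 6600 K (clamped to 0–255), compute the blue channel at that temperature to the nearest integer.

223

M_in = 10⁶/2895 = 345.42; M_out = 345.42 + (-165) = 180.42.
T_out = 10⁶/180.42 = 5542.5 K → 5540 K; t = 55.4.
B = 138.5·ln(55.4 − 10) − 305.0 = 138.5·ln 45.4 − 305.0 = 138.5·3.8155 − 305.0 = 223.448.
Rounded: 223.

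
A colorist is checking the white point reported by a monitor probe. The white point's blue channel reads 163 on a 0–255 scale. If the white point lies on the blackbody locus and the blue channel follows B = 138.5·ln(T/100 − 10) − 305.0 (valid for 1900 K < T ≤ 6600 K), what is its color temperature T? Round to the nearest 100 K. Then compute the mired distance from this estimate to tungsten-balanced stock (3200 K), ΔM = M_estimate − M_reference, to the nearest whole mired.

-56 mireds

ln(t − 10) = (163 + 305.0) / 138.5 = 3.3791.
t − 10 = e^3.3791 = 29.343, so t = 39.343.
T = 100·t = 3934 K → 3900 K to the nearest 100 K.
M_estimate = 10⁶/3900 = 256.41; M_reference = 10⁶/3200 = 312.50.
ΔM = 256.41 − 312.50 = -56.09 → -56 mireds.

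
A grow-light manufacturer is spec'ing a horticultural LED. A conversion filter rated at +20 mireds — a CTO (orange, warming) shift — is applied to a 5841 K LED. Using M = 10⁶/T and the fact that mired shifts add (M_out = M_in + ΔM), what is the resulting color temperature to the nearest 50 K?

5250 K

M_in = 10⁶/5841 = 171.20 mireds.
M_out = 171.20 + (+20) = 191.20 mireds.
T_out = 10⁶/191.20 = 5230.0 K → 5250 K.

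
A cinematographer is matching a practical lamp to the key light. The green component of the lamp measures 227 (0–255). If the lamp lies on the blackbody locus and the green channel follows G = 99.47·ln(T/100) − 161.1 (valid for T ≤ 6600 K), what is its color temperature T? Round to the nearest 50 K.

4950 K

ln t = (227 + 161.1) / 99.47 = 3.9017.
t = e^3.9017 = 49.485.
T = 100·t = 4949 K → 4950 K to the nearest 50 K.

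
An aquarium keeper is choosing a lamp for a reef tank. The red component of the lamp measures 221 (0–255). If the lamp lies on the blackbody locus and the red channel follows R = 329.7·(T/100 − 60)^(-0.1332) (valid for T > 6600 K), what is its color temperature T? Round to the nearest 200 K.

8000 K

(t − 60)^(-0.1332) = 221/329.7 = 0.67031.
t − 60 = 0.67031^(1/-0.1332) = 0.67031^(-7.508) = 20.149, so t = 80.149.
T = 100·t = 8015 K → 8000 K to the nearest 200 K.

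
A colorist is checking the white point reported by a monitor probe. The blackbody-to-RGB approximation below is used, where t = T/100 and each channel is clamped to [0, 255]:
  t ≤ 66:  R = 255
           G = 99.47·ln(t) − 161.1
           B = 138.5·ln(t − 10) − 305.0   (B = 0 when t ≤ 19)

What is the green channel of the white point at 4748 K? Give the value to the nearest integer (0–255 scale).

t = 4748/100 = 47.48; the t ≤ 66 branch applies.
G = 99.47·ln 47.48 − 161.1 = 99.47·3.8603 − 161.1 = 222.885.
Rounded: 223.

223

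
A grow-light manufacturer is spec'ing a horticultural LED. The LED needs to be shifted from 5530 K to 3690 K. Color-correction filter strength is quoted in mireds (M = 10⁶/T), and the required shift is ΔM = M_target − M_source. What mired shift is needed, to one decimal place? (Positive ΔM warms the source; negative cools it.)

+90.2 mireds

M_source = 10⁶/5530 = 180.832; M_target = 10⁶/3690 = 271.003.
ΔM = 271.003 − 180.832 = 90.171 → +90.2 mireds, a warming shift.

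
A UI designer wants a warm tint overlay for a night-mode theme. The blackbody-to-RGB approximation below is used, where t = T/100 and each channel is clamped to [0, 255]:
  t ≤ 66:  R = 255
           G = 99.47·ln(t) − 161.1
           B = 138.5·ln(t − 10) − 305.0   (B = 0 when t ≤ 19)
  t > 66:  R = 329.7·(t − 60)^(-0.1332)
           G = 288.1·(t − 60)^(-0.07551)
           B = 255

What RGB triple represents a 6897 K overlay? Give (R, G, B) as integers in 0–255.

(246, 244, 255)

t = 6897/100 = 68.97; the t > 66 branch applies.
R = 329.7·(68.97 − 60)^(-0.1332) = 329.7·8.97^(-0.1332) = 329.7·0.74660 = 246.154.
G = 288.1·(68.97 − 60)^(-0.07551) = 288.1·8.97^(-0.07551) = 288.1·0.84733 = 244.117.
B = 255 by definition for t > 66.
Rounded: (246, 244, 255).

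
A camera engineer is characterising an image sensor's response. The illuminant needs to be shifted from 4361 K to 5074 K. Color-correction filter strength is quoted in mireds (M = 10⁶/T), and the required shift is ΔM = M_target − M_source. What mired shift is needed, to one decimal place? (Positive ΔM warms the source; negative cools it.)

-32.2 mireds

M_source = 10⁶/4361 = 229.305; M_target = 10⁶/5074 = 197.083.
ΔM = 197.083 − 229.305 = -32.222 → -32.2 mireds, a cooling shift.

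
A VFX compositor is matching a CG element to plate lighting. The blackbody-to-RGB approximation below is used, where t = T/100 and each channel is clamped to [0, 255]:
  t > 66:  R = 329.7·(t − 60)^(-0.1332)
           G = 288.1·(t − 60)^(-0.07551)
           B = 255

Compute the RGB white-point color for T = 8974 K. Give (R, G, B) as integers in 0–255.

(210, 223, 255)

t = 8974/100 = 89.74; the t > 66 branch applies.
R = 329.7·(89.74 − 60)^(-0.1332) = 329.7·29.74^(-0.1332) = 329.7·0.63643 = 209.831.
G = 288.1·(89.74 − 60)^(-0.07551) = 288.1·29.74^(-0.07551) = 288.1·0.77401 = 222.993.
B = 255 by definition for t > 66.
Rounded: (210, 223, 255).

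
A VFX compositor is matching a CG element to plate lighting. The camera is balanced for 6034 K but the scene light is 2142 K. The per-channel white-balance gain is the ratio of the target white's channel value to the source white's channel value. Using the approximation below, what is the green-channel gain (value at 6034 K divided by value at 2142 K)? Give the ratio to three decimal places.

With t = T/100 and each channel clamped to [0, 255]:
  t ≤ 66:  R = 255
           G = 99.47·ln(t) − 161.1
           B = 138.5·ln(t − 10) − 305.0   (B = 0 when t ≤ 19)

1.717

At 2142 K (t = 21.42):
  G = 99.47·ln 21.42 − 161.1 = 99.47·3.0643 − 161.1 = 143.708.
At 6034 K (t = 60.34):
  G = 99.47·ln 60.34 − 161.1 = 99.47·4.1000 − 161.1 = 246.727.
Gain = 246.727 / 143.708 = 1.7169 → 1.717.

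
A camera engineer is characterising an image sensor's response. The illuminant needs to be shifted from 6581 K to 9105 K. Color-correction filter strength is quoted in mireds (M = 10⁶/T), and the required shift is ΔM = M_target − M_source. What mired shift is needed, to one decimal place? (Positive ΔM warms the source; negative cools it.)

M_source = 10⁶/6581 = 151.953; M_target = 10⁶/9105 = 109.830.
ΔM = 109.830 − 151.953 = -42.123 → -42.1 mireds, a cooling shift.

-42.1 mireds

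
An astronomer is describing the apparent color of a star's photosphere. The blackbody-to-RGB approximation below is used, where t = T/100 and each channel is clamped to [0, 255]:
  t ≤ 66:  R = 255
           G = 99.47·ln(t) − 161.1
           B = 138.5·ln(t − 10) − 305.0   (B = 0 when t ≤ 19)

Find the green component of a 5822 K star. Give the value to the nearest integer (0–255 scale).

243

t = 5822/100 = 58.22; the t ≤ 66 branch applies.
G = 99.47·ln 58.22 − 161.1 = 99.47·4.0642 − 161.1 = 243.169.
Rounded: 243.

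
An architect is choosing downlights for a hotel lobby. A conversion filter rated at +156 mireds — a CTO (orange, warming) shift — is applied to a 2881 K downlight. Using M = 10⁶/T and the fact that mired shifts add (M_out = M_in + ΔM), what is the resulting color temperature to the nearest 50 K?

2000 K

M_in = 10⁶/2881 = 347.10 mireds.
M_out = 347.10 + (+156) = 503.10 mireds.
T_out = 10⁶/503.10 = 1987.7 K → 2000 K.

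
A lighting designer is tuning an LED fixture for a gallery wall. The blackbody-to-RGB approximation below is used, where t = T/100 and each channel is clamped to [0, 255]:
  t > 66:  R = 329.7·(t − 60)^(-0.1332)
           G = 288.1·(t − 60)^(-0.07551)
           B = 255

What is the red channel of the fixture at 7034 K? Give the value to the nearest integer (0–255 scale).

242

t = 7034/100 = 70.34; the t > 66 branch applies.
R = 329.7·(70.34 − 60)^(-0.1332) = 329.7·10.34^(-0.1332) = 329.7·0.73260 = 241.538.
Rounded: 242.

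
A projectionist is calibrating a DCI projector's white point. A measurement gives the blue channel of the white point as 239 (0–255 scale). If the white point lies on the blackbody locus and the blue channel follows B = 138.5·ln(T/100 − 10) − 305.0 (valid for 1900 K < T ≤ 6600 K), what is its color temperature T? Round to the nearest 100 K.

6100 K

ln(t − 10) = (239 + 305.0) / 138.5 = 3.9278.
t − 10 = e^3.9278 = 50.795, so t = 60.795.
T = 100·t = 6079 K → 6100 K to the nearest 100 K.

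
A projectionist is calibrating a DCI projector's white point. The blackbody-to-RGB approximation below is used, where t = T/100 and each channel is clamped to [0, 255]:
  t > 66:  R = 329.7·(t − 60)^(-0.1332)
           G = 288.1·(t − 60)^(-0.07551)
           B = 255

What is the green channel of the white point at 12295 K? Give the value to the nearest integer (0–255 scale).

t = 12295/100 = 122.95; the t > 66 branch applies.
G = 288.1·(122.95 − 60)^(-0.07551) = 288.1·62.95^(-0.07551) = 288.1·0.73140 = 210.718.
Rounded: 211.

211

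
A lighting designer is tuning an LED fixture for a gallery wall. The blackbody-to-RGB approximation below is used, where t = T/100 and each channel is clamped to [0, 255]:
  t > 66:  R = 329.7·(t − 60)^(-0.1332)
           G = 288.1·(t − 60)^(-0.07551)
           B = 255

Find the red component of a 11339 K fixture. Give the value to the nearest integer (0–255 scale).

194

t = 11339/100 = 113.39; the t > 66 branch applies.
R = 329.7·(113.39 − 60)^(-0.1332) = 329.7·53.39^(-0.1332) = 329.7·0.58871 = 194.098.
Rounded: 194.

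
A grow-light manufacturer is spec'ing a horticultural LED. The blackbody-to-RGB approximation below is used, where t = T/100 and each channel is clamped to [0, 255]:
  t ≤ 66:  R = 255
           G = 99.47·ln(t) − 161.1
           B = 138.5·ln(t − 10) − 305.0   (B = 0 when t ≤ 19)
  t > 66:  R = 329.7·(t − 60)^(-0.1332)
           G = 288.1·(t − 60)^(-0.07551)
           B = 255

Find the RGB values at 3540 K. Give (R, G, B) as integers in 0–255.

t = 3540/100 = 35.4; the t ≤ 66 branch applies.
R = 255 by definition for t ≤ 66.
G = 99.47·ln 35.4 − 161.1 = 99.47·3.5667 − 161.1 = 193.681.
B = 138.5·ln(35.4 − 10) − 305.0 = 138.5·ln 25.4 − 305.0 = 138.5·3.2347 − 305.0 = 143.013.
Rounded: (255, 194, 143).

(255, 194, 143)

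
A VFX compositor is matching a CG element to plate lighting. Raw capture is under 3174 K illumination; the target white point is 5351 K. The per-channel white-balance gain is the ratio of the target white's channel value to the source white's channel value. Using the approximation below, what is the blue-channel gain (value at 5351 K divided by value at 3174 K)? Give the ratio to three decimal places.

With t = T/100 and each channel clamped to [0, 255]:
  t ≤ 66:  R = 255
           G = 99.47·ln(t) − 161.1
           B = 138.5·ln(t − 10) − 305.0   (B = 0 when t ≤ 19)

At 3174 K (t = 31.74):
  B = 138.5·ln(31.74 − 10) − 305.0 = 138.5·ln 21.74 − 305.0 = 138.5·3.0792 − 305.0 = 121.463.
At 5351 K (t = 53.51):
  B = 138.5·ln(53.51 − 10) − 305.0 = 138.5·ln 43.51 − 305.0 = 138.5·3.7730 − 305.0 = 217.559.
Gain = 217.559 / 121.463 = 1.7912 → 1.791.

1.791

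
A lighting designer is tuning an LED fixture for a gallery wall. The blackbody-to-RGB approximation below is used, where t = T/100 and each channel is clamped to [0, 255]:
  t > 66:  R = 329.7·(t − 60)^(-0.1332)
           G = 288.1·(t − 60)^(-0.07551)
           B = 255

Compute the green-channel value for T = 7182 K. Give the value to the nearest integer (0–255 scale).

t = 7182/100 = 71.82; the t > 66 branch applies.
G = 288.1·(71.82 − 60)^(-0.07551) = 288.1·11.82^(-0.07551) = 288.1·0.82986 = 239.084.
Rounded: 239.

239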